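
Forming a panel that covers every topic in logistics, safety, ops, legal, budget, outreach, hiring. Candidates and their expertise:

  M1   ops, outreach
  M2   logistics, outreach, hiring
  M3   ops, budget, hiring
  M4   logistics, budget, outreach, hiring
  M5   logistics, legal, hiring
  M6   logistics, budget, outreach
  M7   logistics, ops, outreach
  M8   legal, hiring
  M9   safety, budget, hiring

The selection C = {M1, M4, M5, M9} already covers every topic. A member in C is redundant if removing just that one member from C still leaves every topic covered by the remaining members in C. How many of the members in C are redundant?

Drop M1: ops uncovered — not redundant.
Drop M4: the rest still cover every topic — redundant.
Drop M5: legal uncovered — not redundant.
Drop M9: safety uncovered — not redundant.
1 redundant: M4.

1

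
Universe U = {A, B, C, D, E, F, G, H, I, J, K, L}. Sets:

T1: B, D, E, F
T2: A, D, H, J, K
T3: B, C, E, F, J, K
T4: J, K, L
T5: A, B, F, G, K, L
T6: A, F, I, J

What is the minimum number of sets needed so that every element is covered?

T2, T3, T5, T6 together cover {A, B, C, D, E, F, G, H, I, J, K, L} — every element.
No 3 of the 6 sets cover everything (all 20 triples fall short), so 4 is minimum.

4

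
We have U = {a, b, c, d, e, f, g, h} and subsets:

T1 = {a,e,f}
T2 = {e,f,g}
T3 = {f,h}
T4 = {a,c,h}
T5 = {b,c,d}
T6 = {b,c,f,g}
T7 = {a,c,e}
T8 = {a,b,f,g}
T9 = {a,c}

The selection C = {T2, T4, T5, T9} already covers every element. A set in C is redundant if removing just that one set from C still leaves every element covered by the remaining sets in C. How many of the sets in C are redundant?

Drop T2: e, f, g uncovered — not redundant.
Drop T4: h uncovered — not redundant.
Drop T5: b, d uncovered — not redundant.
Drop T9: the rest still cover every element — redundant.
1 redundant: T9.

1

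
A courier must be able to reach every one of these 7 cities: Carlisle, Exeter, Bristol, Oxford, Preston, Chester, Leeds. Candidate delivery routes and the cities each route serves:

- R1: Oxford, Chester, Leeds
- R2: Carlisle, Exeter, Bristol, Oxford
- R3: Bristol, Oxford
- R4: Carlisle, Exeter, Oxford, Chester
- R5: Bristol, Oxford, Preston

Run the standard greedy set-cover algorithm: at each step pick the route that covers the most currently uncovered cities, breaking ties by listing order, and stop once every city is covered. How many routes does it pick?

Pick 1: R2 covers 4 new cities (Carlisle, Exeter, Bristol, Oxford).
Pick 2: R1 covers 2 new cities (Chester, Leeds).
Pick 3: R5 covers 1 new cities (Preston).
Greedy uses 3 routes.

3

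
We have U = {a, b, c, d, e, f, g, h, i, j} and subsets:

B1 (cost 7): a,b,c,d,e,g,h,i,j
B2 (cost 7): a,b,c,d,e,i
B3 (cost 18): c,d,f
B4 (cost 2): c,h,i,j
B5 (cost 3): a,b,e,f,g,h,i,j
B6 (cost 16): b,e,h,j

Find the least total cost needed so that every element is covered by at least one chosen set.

B1, B5 cover every element at cost 7 + 3 = 10.
Any cover uses at least 2 sets; among all covering selections none totals below 10.
Greedy by coverage-per-cost would pick B5, B4, B1 for 12 — worse than the optimum 10.

10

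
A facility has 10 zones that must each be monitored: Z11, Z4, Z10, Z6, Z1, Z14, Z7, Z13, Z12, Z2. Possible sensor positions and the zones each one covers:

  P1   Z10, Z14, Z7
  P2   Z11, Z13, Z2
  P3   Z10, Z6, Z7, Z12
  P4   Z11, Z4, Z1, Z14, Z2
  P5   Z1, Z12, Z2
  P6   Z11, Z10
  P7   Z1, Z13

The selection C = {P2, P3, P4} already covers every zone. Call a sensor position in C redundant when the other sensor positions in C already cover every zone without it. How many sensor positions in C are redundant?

0

Drop P2: Z13 uncovered — not redundant.
Drop P3: Z10, Z6, Z7, Z12 uncovered — not redundant.
Drop P4: Z4, Z1, Z14 uncovered — not redundant.
None of the sensor positions in C is redundant.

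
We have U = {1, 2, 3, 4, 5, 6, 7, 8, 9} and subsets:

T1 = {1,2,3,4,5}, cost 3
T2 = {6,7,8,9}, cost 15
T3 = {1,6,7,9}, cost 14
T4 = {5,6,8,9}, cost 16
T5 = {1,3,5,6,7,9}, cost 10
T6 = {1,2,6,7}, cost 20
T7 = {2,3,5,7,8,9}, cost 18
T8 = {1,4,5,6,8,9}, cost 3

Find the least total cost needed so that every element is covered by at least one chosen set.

T1, T5, T8 cover every element at cost 3 + 10 + 3 = 16.
Any cover uses at least 2 sets; among all covering selections none totals below 16.

16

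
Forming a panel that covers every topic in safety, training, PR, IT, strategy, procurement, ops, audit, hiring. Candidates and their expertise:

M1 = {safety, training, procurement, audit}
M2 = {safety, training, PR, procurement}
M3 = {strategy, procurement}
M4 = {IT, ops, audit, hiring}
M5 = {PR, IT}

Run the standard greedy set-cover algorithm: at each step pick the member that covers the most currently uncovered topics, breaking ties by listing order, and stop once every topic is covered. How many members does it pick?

Pick 1: M1 covers 4 new topics (safety, training, procurement, audit).
Pick 2: M4 covers 3 new topics (IT, ops, hiring).
Pick 3: M2 covers 1 new topics (PR).
Pick 4: M3 covers 1 new topics (strategy).
Greedy uses 4 members. (The true minimum is 3.)

4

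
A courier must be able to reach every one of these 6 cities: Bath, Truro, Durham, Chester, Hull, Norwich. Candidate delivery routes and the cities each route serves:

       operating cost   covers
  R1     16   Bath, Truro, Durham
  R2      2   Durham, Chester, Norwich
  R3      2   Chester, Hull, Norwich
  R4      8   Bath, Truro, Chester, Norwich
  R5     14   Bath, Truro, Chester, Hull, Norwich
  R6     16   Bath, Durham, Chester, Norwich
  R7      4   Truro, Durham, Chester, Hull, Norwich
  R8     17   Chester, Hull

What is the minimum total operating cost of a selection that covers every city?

12

R4, R7 cover every city at operating cost 8 + 4 = 12.
Any cover uses at least 2 routes; among all covering selections none totals below 12.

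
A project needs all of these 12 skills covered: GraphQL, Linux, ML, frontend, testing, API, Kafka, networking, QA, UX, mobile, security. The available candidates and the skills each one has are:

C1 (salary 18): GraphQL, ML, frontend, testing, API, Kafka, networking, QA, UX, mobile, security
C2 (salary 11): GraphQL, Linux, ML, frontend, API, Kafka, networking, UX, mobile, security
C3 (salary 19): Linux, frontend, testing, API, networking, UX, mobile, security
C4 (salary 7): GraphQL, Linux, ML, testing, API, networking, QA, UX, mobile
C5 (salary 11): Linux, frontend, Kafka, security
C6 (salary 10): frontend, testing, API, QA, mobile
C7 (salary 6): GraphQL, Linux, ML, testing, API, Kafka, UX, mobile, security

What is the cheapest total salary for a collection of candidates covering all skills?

C2, C4 cover every skill at salary 11 + 7 = 18.
Any cover uses at least 2 candidates; among all covering selections none totals below 18.

18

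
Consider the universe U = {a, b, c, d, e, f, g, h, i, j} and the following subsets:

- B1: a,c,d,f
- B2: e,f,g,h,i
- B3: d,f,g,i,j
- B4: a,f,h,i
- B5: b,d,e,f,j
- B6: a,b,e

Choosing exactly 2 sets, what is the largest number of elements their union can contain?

8

Choosing B1, B2 covers {a, c, d, e, f, g, h, i} — 8 elements.
No choice of 2 sets does better; here b, j are left uncovered.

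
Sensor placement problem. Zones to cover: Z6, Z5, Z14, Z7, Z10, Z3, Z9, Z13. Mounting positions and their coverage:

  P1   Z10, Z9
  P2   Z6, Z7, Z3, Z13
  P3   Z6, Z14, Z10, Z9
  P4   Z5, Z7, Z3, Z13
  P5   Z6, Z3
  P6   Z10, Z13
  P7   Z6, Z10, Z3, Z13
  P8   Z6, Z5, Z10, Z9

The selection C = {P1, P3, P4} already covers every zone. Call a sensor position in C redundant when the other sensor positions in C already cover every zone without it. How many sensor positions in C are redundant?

Drop P1: the rest still cover every zone — redundant.
Drop P3: Z6, Z14 uncovered — not redundant.
Drop P4: Z5, Z7, Z3, Z13 uncovered — not redundant.
1 redundant: P1.

1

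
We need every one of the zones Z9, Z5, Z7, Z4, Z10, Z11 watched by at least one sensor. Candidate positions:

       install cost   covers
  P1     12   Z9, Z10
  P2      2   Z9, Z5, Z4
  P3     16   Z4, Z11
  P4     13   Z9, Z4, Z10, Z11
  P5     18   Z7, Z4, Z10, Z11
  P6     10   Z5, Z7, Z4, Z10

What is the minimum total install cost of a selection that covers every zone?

P2, P5 cover every zone at install cost 2 + 18 = 20.
Any cover uses at least 2 sensor positions; among all covering selections none totals below 20.
Greedy by coverage-per-install cost would pick P2, P6, P4 for 25 — worse than the optimum 20.

20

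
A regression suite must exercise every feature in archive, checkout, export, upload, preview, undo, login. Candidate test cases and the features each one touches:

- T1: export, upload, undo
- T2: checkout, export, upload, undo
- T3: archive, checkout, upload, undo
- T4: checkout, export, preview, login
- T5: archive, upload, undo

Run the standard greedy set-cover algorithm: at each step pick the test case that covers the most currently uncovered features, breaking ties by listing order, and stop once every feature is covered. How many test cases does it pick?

Pick 1: T2 covers 4 new features (checkout, export, upload, undo).
Pick 2: T4 covers 2 new features (preview, login).
Pick 3: T3 covers 1 new features (archive).
Greedy uses 3 test cases. (The true minimum is 2.)

3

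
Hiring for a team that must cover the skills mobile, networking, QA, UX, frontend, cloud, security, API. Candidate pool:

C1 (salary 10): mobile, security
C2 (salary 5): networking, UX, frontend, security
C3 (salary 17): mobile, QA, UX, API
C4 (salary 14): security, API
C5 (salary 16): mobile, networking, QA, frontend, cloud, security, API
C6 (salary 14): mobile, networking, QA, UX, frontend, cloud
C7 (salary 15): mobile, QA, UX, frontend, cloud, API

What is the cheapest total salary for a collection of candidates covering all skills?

C2, C7 cover every skill at salary 5 + 15 = 20.
Any cover uses at least 2 candidates; among all covering selections none totals below 20.

20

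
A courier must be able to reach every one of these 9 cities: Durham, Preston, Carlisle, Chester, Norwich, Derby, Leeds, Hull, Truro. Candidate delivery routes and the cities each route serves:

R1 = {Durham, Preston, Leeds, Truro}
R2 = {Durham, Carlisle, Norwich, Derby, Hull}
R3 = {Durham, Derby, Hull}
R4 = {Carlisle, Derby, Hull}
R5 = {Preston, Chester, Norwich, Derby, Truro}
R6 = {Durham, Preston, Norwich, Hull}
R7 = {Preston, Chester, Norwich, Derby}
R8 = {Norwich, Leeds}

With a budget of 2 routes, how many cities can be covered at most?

Choosing R1, R2 covers {Durham, Preston, Carlisle, Norwich, Derby, Leeds, Hull, Truro} — 8 cities.
No choice of 2 routes does better; here Chester is left uncovered.

8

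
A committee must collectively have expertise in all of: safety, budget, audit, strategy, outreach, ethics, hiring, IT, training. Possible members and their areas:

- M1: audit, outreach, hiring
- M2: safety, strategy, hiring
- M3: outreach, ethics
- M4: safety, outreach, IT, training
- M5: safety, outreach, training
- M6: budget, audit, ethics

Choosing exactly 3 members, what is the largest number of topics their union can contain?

Choosing M2, M4, M6 covers {safety, budget, audit, strategy, outreach, ethics, hiring, IT, training} — 9 topics.
That is all 9 topics.

9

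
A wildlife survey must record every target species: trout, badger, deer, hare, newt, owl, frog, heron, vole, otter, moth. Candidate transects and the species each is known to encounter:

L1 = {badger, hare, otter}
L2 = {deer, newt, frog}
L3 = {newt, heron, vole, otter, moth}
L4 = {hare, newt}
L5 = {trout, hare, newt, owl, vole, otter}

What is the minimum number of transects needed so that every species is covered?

4

L1, L2, L3, L5 together cover {trout, badger, deer, hare, newt, owl, frog, heron, vole, otter, moth} — every species.
No 3 of the 5 transects cover everything (all 10 triples fall short), so 4 is minimum.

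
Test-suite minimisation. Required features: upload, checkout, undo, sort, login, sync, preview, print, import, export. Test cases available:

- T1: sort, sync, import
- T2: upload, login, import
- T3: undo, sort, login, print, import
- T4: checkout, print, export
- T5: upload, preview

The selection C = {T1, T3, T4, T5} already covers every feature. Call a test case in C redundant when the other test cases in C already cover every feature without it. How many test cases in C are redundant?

Drop T1: sync uncovered — not redundant.
Drop T3: undo, login uncovered — not redundant.
Drop T4: checkout, export uncovered — not redundant.
Drop T5: upload, preview uncovered — not redundant.
None of the test cases in C is redundant.

0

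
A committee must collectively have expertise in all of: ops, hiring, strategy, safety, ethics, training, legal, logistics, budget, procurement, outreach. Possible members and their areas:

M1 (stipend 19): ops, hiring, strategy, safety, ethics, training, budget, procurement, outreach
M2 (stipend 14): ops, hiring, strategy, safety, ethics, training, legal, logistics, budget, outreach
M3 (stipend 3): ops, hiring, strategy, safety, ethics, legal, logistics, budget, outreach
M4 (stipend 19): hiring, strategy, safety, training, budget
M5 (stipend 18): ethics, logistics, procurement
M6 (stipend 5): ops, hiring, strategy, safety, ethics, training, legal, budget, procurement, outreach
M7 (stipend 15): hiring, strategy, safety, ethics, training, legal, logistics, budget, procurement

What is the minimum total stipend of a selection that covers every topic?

8

M3, M6 cover every topic at stipend 3 + 5 = 8.
Any cover uses at least 2 members; among all covering selections none totals below 8.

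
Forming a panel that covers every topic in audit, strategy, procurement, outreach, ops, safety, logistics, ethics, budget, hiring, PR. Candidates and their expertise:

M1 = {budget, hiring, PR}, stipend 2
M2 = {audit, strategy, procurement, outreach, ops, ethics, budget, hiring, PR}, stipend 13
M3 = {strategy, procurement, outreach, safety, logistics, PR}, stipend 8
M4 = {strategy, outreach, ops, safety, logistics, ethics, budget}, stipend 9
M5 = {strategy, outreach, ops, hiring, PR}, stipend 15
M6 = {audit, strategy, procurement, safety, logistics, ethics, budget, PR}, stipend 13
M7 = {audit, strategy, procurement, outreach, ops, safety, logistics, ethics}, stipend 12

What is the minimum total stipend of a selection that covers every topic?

14

M1, M7 cover every topic at stipend 2 + 12 = 14.
Any cover uses at least 2 members; among all covering selections none totals below 14.
Greedy by coverage-per-stipend would pick M1, M4, M7 for 23 — worse than the optimum 14.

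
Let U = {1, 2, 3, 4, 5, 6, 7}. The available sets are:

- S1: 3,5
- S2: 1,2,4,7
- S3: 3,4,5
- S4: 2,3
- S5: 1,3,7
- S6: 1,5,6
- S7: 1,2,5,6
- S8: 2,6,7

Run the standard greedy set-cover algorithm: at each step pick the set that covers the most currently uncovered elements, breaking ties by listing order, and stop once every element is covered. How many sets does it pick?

3

Pick 1: S2 covers 4 new elements (1, 2, 4, 7).
Pick 2: S1 covers 2 new elements (3, 5).
Pick 3: S6 covers 1 new elements (6).
Greedy uses 3 sets.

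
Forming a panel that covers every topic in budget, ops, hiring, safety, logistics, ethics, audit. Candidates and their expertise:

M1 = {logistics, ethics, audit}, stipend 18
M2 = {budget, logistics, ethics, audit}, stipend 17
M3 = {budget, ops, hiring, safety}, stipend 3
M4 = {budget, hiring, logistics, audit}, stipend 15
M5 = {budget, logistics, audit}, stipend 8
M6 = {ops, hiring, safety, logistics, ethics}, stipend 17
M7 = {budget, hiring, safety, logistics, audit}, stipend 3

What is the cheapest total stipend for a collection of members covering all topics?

M2, M3 cover every topic at stipend 17 + 3 = 20.
Any cover uses at least 2 members; among all covering selections none totals below 20.

20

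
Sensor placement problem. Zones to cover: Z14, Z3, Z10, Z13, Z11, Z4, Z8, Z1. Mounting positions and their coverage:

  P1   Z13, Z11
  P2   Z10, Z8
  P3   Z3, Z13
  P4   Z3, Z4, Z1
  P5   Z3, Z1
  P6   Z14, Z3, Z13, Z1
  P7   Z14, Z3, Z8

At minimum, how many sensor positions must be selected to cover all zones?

4

P1, P2, P4, P6 together cover {Z14, Z3, Z10, Z13, Z11, Z4, Z8, Z1} — every zone.
No 3 of the 7 sensor positions cover everything (all 35 triples fall short), so 4 is minimum.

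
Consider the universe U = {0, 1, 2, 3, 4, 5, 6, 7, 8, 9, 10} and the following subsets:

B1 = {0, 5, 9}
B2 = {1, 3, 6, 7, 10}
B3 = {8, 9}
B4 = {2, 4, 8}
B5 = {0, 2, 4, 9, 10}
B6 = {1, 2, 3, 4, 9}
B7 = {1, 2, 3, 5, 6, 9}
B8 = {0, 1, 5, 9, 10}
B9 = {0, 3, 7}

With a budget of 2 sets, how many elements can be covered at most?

9

Choosing B2, B5 covers {0, 1, 2, 3, 4, 6, 7, 9, 10} — 9 elements.
No choice of 2 sets does better; here 5, 8 are left uncovered.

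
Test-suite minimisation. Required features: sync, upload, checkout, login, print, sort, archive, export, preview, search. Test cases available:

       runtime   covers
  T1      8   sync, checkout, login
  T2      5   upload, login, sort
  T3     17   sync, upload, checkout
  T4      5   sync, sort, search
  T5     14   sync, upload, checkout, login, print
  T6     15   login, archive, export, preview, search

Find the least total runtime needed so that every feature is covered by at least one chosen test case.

T2, T5, T6 cover every feature at runtime 5 + 14 + 15 = 34.
Any cover uses at least 3 test cases; among all covering selections none totals below 34.

34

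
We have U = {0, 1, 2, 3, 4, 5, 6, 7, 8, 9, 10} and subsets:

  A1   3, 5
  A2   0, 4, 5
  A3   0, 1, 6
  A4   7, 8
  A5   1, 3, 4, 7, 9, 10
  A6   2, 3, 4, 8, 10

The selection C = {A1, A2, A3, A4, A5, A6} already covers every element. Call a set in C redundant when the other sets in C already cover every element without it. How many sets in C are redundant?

Drop A1: the rest still cover every element — redundant.
Drop A2: the rest still cover every element — redundant.
Drop A3: 6 uncovered — not redundant.
Drop A4: the rest still cover every element — redundant.
Drop A5: 9 uncovered — not redundant.
Drop A6: 2 uncovered — not redundant.
3 redundant: A1, A2, A4.

3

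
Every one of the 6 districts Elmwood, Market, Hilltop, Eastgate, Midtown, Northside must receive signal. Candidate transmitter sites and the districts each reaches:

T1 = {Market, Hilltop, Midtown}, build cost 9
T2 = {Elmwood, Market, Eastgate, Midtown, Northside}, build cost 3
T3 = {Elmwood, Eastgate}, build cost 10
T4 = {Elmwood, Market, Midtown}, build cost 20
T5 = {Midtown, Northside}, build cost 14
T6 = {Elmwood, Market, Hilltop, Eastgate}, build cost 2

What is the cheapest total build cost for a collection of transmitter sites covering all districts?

T2, T6 cover every district at build cost 3 + 2 = 5.
Any cover uses at least 2 transmitter sites; among all covering selections none totals below 5.

5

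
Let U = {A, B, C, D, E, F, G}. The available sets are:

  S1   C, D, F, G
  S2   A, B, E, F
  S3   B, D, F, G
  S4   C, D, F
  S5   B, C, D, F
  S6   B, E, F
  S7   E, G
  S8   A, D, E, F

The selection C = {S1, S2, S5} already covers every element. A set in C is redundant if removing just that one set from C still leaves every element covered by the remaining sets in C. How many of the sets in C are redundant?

1

Drop S1: G uncovered — not redundant.
Drop S2: A, E uncovered — not redundant.
Drop S5: the rest still cover every element — redundant.
1 redundant: S5.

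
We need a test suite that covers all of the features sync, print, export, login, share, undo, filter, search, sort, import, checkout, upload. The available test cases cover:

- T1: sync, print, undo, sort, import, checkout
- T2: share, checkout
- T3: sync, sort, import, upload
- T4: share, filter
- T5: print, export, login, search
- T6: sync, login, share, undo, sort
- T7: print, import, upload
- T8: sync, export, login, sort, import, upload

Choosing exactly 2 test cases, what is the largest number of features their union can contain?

9

Choosing T1, T5 covers {sync, print, export, login, undo, search, sort, import, checkout} — 9 features.
No choice of 2 test cases does better; here share, filter, upload are left uncovered.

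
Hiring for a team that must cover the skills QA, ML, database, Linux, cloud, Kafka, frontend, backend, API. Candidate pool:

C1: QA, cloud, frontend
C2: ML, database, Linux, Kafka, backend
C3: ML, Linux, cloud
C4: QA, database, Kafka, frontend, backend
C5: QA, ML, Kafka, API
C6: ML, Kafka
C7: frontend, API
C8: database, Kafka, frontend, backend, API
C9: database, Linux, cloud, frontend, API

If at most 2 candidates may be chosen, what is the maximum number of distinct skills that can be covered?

8

Choosing C1, C2 covers {QA, ML, database, Linux, cloud, Kafka, frontend, backend} — 8 skills.
No choice of 2 candidates does better; here API is left uncovered.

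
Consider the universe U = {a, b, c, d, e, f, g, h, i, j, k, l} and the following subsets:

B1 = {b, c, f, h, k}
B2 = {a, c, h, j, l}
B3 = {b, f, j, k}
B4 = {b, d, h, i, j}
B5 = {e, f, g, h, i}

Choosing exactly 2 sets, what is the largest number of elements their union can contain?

Choosing B2, B5 covers {a, c, e, f, g, h, i, j, l} — 9 elements.
No choice of 2 sets does better; here b, d, k are left uncovered.

9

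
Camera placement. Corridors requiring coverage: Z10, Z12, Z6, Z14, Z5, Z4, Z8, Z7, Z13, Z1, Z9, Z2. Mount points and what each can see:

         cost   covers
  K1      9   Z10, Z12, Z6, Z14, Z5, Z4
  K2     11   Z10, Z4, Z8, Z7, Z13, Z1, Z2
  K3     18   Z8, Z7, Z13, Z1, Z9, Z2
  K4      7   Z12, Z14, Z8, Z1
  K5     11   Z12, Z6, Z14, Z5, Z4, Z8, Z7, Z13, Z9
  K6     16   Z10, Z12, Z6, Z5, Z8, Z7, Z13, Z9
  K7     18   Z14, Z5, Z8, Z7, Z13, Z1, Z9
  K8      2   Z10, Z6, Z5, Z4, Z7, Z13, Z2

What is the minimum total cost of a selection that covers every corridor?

20

K4, K5, K8 cover every corridor at cost 7 + 11 + 2 = 20.
Any cover uses at least 2 camera mounts; among all covering selections none totals below 20.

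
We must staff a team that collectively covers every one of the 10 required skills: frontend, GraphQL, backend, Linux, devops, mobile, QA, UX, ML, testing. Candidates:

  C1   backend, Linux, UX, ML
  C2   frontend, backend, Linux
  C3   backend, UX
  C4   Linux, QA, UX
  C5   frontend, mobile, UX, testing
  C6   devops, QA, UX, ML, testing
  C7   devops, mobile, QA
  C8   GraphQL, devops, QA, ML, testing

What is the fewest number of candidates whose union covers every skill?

3

C1, C5, C8 together cover {frontend, GraphQL, backend, Linux, devops, mobile, QA, UX, ML, testing} — every skill.
No 2 of the 8 candidates cover everything (all 28 pairs fall short), so 3 is minimum.
Greedy (largest uncovered first) would take C6, C2, C5, C8 — 4 candidates — but 3 suffice.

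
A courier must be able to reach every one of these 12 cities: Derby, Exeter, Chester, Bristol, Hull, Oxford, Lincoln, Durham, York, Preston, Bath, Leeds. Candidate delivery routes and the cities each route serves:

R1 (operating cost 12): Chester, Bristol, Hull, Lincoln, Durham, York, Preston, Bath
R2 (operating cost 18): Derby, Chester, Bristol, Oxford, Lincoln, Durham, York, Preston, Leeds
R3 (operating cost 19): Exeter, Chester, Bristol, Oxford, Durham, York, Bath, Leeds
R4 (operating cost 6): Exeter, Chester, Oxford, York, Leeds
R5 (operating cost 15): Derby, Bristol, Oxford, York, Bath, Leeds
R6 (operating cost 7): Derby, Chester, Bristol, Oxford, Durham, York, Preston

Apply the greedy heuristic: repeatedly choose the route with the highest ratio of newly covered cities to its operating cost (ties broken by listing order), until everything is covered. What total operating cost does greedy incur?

Pick 1: R6 adds 7 new (Derby, Chester, Bristol, Oxford, Durham, York, Preston) at operating cost 7 (ratio 7/7).
Pick 2: R4 adds 2 new (Exeter, Leeds) at operating cost 6 (ratio 2/6).
Pick 3: R1 adds 3 new (Hull, Lincoln, Bath) at operating cost 12 (ratio 3/12).
Greedy total operating cost: 7 + 6 + 12 = 25.

25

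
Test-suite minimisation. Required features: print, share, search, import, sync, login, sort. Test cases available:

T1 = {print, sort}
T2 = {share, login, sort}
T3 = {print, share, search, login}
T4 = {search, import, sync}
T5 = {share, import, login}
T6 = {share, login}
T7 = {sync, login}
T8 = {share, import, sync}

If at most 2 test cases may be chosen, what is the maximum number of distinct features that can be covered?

6

Choosing T2, T4 covers {share, search, import, sync, login, sort} — 6 features.
No choice of 2 test cases does better; here print is left uncovered.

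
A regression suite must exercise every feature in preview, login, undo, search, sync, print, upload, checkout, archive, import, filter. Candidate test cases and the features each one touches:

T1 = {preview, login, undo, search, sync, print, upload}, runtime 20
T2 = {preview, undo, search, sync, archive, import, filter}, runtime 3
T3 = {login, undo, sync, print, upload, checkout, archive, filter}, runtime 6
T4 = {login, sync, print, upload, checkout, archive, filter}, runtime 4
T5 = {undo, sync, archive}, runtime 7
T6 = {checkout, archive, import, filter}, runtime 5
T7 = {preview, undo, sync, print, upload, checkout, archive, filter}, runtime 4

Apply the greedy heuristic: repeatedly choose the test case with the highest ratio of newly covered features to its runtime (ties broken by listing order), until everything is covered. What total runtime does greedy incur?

7

Pick 1: T2 adds 7 new (preview, undo, search, sync, archive, import, filter) at runtime 3 (ratio 7/3).
Pick 2: T4 adds 4 new (login, print, upload, checkout) at runtime 4 (ratio 4/4).
Greedy total runtime: 3 + 4 = 7.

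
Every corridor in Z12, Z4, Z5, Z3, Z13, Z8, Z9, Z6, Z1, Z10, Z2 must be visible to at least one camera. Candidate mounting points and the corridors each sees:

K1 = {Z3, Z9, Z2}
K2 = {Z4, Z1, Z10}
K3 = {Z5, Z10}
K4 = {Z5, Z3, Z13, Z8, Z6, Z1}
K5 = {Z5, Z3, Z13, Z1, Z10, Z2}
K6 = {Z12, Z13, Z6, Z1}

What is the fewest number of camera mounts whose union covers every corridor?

K1, K2, K4, K6 together cover {Z12, Z4, Z5, Z3, Z13, Z8, Z9, Z6, Z1, Z10, Z2} — every corridor.
No 3 of the 6 camera mounts cover everything (all 20 triples fall short), so 4 is minimum.

4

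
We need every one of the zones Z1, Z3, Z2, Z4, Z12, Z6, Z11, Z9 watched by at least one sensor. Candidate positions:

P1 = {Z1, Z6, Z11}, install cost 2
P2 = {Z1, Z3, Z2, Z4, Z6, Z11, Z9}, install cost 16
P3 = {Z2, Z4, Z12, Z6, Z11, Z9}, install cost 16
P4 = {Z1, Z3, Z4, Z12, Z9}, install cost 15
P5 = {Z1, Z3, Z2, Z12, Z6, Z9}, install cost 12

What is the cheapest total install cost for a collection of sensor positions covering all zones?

28

P2, P5 cover every zone at install cost 16 + 12 = 28.
Any cover uses at least 2 sensor positions; among all covering selections none totals below 28.
Greedy by coverage-per-install cost would pick P1, P5, P4 for 29 — worse than the optimum 28.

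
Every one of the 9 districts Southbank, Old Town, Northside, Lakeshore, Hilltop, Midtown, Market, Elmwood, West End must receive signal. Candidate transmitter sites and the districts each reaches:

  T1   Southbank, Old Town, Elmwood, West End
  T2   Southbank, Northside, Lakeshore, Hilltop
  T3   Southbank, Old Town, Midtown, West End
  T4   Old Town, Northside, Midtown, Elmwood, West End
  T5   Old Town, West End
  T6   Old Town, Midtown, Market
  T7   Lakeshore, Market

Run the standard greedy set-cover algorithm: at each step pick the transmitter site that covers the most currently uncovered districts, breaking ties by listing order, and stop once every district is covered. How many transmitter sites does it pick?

Pick 1: T4 covers 5 new districts (Old Town, Northside, Midtown, Elmwood, West End).
Pick 2: T2 covers 3 new districts (Southbank, Lakeshore, Hilltop).
Pick 3: T6 covers 1 new districts (Market).
Greedy uses 3 transmitter sites.

3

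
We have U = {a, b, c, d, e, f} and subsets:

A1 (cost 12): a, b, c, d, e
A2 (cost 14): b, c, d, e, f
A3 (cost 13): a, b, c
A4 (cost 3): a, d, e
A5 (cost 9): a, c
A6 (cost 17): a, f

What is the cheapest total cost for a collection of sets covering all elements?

A2, A4 cover every element at cost 14 + 3 = 17.
Any cover uses at least 2 sets; among all covering selections none totals below 17.

17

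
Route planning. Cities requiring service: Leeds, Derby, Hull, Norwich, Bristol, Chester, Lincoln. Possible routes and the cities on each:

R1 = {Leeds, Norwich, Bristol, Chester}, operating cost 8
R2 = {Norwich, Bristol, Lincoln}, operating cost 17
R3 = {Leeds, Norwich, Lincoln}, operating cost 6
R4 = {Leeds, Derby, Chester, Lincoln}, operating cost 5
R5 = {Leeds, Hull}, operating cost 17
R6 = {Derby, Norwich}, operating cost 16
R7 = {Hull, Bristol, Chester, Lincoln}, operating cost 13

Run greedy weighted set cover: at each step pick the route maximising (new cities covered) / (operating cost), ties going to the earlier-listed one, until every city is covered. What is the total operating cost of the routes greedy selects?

26

Pick 1: R4 adds 4 new (Leeds, Derby, Chester, Lincoln) at operating cost 5 (ratio 4/5).
Pick 2: R1 adds 2 new (Norwich, Bristol) at operating cost 8 (ratio 2/8).
Pick 3: R7 adds 1 new (Hull) at operating cost 13 (ratio 1/13).
Greedy total operating cost: 5 + 8 + 13 = 26. (The true optimum is 24, so greedy overshoots here.)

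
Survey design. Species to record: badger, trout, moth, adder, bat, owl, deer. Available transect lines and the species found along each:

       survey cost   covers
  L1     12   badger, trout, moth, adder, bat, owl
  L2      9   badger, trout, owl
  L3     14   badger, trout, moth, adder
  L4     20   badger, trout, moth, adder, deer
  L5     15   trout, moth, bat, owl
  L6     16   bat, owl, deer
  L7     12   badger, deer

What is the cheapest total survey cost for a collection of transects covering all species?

L1, L7 cover every species at survey cost 12 + 12 = 24.
Any cover uses at least 2 transects; among all covering selections none totals below 24.

24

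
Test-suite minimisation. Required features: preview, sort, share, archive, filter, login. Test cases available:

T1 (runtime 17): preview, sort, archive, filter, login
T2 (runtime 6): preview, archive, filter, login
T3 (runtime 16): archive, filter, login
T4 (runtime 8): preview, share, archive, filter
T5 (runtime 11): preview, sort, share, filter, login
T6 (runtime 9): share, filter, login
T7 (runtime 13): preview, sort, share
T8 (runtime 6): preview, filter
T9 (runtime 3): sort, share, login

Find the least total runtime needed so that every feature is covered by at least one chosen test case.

9

T2, T9 cover every feature at runtime 6 + 3 = 9.
Any cover uses at least 2 test cases; among all covering selections none totals below 9.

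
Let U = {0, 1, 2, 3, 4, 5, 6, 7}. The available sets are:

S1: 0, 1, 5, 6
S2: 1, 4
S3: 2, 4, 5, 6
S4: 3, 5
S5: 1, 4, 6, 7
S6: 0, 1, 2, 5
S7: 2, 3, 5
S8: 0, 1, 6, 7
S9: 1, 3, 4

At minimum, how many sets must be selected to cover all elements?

S1, S5, S7 together cover {0, 1, 2, 3, 4, 5, 6, 7} — every element.
No 2 of the 9 sets cover everything (all 36 pairs fall short), so 3 is minimum.
Greedy (largest uncovered first) would take S1, S3, S4, S5 — 4 sets — but 3 suffice.

3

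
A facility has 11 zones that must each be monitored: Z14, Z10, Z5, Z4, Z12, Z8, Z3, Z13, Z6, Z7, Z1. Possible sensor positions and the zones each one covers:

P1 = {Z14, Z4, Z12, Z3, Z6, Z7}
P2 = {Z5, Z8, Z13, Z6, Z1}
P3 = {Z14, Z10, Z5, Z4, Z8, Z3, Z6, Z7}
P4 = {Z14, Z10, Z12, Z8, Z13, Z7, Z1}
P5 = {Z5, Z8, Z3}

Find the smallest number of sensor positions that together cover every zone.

P3, P4 together cover {Z14, Z10, Z5, Z4, Z12, Z8, Z3, Z13, Z6, Z7, Z1} — every zone.
No single sensor position contains all 11 zones, so 2 is optimal.

2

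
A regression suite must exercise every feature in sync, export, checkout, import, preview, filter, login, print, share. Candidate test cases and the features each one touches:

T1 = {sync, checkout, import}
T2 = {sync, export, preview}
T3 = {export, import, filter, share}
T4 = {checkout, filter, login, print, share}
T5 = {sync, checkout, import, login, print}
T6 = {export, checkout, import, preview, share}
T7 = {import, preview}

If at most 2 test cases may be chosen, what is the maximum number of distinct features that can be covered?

8

Choosing T2, T4 covers {sync, export, checkout, preview, filter, login, print, share} — 8 features.
No choice of 2 test cases does better; here import is left uncovered.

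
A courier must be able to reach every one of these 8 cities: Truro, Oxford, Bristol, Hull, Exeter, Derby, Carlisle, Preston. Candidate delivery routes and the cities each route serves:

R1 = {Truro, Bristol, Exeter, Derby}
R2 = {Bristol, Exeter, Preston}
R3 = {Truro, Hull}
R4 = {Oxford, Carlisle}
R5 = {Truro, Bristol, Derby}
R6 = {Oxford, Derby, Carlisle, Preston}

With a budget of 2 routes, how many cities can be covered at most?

Choosing R1, R6 covers {Truro, Oxford, Bristol, Exeter, Derby, Carlisle, Preston} — 7 cities.
No choice of 2 routes does better; here Hull is left uncovered.

7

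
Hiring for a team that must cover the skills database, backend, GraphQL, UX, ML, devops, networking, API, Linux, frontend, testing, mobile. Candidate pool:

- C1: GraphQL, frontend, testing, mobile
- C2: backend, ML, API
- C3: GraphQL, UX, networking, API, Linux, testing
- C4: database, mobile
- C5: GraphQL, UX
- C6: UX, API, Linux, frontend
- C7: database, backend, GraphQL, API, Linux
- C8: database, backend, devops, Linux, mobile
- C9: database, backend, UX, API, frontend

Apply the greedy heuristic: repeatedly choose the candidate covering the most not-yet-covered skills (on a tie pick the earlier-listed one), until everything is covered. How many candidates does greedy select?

4

Pick 1: C3 covers 6 new skills (GraphQL, UX, networking, API, Linux, testing).
Pick 2: C8 covers 4 new skills (database, backend, devops, mobile).
Pick 3: C1 covers 1 new skills (frontend).
Pick 4: C2 covers 1 new skills (ML).
Greedy uses 4 candidates.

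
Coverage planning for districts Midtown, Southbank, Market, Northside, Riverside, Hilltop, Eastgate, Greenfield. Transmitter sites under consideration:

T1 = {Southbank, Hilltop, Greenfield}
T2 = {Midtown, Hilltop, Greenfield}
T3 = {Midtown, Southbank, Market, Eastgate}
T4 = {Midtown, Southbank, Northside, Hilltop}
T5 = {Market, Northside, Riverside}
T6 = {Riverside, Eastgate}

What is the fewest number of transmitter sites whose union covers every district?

3

T1, T3, T5 together cover {Midtown, Southbank, Market, Northside, Riverside, Hilltop, Eastgate, Greenfield} — every district.
No 2 of the 6 transmitter sites cover everything (all 15 pairs fall short), so 3 is minimum.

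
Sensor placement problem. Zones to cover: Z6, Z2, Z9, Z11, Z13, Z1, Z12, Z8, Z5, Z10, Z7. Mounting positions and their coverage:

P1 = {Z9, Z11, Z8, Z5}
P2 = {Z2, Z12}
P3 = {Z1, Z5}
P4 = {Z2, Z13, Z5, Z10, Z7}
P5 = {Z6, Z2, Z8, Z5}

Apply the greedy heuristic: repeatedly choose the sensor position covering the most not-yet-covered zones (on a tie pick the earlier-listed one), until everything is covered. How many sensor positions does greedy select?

5

Pick 1: P4 covers 5 new zones (Z2, Z13, Z5, Z10, Z7).
Pick 2: P1 covers 3 new zones (Z9, Z11, Z8).
Pick 3: P2 covers 1 new zones (Z12).
Pick 4: P3 covers 1 new zones (Z1).
Pick 5: P5 covers 1 new zones (Z6).
Greedy uses 5 sensor positions.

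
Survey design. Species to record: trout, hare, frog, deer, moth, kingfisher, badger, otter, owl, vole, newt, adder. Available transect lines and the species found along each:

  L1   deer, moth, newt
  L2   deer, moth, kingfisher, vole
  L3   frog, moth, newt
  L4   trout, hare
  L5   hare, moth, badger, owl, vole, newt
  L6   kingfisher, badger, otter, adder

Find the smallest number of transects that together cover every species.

5

L1, L3, L4, L5, L6 together cover {trout, hare, frog, deer, moth, kingfisher, badger, otter, owl, vole, newt, adder} — every species.
No 4 of the 6 transects cover everything (all 15 size-4 selections fall short), so 5 is minimum.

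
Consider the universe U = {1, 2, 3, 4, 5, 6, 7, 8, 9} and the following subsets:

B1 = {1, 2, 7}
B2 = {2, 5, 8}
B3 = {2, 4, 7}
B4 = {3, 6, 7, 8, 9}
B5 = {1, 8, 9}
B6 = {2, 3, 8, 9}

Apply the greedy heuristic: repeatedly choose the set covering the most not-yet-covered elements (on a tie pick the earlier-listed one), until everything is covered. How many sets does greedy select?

Pick 1: B4 covers 5 new elements (3, 6, 7, 8, 9).
Pick 2: B1 covers 2 new elements (1, 2).
Pick 3: B2 covers 1 new elements (5).
Pick 4: B3 covers 1 new elements (4).
Greedy uses 4 sets.

4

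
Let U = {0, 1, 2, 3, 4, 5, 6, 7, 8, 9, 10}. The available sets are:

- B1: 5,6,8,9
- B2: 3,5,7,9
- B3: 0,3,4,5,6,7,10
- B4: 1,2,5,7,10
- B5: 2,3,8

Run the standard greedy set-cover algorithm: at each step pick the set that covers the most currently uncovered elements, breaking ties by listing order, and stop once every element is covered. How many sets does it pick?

Pick 1: B3 covers 7 new elements (0, 3, 4, 5, 6, 7, 10).
Pick 2: B1 covers 2 new elements (8, 9).
Pick 3: B4 covers 2 new elements (1, 2).
Greedy uses 3 sets.

3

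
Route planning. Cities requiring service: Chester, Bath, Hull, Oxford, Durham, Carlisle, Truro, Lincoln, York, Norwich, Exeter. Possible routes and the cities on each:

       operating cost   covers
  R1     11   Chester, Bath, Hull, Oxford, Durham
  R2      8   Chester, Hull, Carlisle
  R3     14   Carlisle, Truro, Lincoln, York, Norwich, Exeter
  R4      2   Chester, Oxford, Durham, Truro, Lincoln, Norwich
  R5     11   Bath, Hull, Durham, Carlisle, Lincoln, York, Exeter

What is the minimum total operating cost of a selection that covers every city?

13

R4, R5 cover every city at operating cost 2 + 11 = 13.
Any cover uses at least 2 routes; among all covering selections none totals below 13.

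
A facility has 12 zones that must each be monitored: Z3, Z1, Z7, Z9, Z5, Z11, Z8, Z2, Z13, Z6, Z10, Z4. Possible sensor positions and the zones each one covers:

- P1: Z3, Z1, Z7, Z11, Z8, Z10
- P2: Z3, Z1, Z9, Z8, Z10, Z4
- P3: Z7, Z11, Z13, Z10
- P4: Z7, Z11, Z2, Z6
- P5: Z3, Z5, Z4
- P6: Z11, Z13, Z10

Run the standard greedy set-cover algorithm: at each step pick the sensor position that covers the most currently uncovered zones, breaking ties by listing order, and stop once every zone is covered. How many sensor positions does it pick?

Pick 1: P1 covers 6 new zones (Z3, Z1, Z7, Z11, Z8, Z10).
Pick 2: P2 covers 2 new zones (Z9, Z4).
Pick 3: P4 covers 2 new zones (Z2, Z6).
Pick 4: P3 covers 1 new zones (Z13).
Pick 5: P5 covers 1 new zones (Z5).
Greedy uses 5 sensor positions. (The true minimum is 4.)

5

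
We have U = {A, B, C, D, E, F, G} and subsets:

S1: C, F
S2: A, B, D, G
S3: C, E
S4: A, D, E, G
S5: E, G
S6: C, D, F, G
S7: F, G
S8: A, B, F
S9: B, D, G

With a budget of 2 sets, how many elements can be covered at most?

6

Choosing S1, S2 covers {A, B, C, D, F, G} — 6 elements.
No choice of 2 sets does better; here E is left uncovered.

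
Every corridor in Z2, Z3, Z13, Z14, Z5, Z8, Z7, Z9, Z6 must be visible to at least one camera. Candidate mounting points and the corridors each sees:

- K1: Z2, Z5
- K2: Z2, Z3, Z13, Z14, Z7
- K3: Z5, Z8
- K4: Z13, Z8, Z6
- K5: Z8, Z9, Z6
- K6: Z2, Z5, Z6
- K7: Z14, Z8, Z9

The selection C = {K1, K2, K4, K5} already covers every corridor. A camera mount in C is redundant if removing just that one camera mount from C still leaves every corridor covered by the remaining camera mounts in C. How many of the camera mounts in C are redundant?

Drop K1: Z5 uncovered — not redundant.
Drop K2: Z3, Z14, Z7 uncovered — not redundant.
Drop K4: the rest still cover every corridor — redundant.
Drop K5: Z9 uncovered — not redundant.
1 redundant: K4.

1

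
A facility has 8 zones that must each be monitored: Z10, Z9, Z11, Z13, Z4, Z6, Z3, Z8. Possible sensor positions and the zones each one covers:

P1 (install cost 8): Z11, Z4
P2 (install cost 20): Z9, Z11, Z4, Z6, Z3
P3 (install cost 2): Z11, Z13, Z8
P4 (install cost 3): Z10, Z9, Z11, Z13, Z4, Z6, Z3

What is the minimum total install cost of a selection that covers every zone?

P3, P4 cover every zone at install cost 2 + 3 = 5.
Any cover uses at least 2 sensor positions; among all covering selections none totals below 5.

5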